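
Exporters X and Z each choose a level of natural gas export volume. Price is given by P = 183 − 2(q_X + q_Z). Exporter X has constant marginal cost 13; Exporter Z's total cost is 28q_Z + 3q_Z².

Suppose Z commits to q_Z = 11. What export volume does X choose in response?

Exporter X's profit: π = q_X(183 − 2(q_X + q_Z)) − 13q_X.
∂π/∂q_X = 170 − 4q_X − 2q_Z = 0, so q_X = 42.5 − 0.5q_Z.
At q_Z = 11: q_X = 42.5 − 0.5·11 = 37.

37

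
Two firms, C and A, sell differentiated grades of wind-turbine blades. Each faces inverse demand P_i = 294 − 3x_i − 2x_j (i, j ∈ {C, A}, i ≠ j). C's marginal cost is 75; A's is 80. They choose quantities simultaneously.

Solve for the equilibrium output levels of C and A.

Firm C's profit: π = x_C(294 − 3x_C − 2x_A) − 75x_C.
∂π/∂x_C = 219 − 6x_C − 2x_A = 0 ⇒ x_C = 36.5 − (1/3)x_A.
Similarly x_A = 107/3 − (1/3)x_C.
Plugging x_A into C's best response: x_C = 36.5 − (1/3)(107/3 − (1/3)x_C) ⇒ (8/9)x_C = 443/18, so x_C = 27.6875.
Then x_A = 107/3 − (1/3)·27.6875 = 26.4375.

27.6875, 26.4375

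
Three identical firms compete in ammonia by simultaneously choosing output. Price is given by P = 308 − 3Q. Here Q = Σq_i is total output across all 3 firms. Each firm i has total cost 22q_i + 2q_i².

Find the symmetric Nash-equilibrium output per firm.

17.875

A representative firm's profit is π_i = q_i(308 − 3Q) − 22q_i − 2q_i², with Q = q_i + Σ_{j≠i} q_j.
First-order condition: 286 − 10q_i − 3Σ_{j≠i} q_j = 0.
Imposing symmetry (q_j = q for all j) turns Σ_{j≠i} q_j into 2q, so 286 = 16q and q = 17.875.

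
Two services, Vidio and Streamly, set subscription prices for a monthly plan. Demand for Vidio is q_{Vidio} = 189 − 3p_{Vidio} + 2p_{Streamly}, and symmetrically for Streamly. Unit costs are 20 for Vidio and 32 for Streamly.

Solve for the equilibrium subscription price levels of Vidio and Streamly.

Vidio's profit: π = (p_{Vidio} − 20)(189 − 3p_{Vidio} + 2p_{Streamly}).
∂π/∂p_{Vidio} = 249 − 6p_{Vidio} + 2p_{Streamly} = 0 ⇒ p_{Vidio} = 41.5 + (1/3)p_{Streamly}.
Similarly p_{Streamly} = 47.5 + (1/3)p_{Vidio}.
Plugging p_{Streamly} into Vidio's best response: p_{Vidio} = 41.5 + (1/3)(47.5 + (1/3)p_{Vidio}) ⇒ (8/9)p_{Vidio} = 172/3, so p_{Vidio} = 64.5.
Then p_{Streamly} = 47.5 + (1/3)·64.5 = 69.

64.5, 69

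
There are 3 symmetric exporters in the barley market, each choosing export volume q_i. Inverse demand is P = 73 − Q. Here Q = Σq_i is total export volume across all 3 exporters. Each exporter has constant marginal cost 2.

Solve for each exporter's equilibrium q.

A representative exporter's profit is π_i = q_i(73 − Q) − 2q_i, with Q = q_i + Σ_{j≠i} q_j.
First-order condition: 71 − 2q_i − Σ_{j≠i} q_j = 0.
Imposing symmetry (q_j = q for all j) turns Σ_{j≠i} q_j into 2q, so 71 = 4q and q = 17.75.

17.75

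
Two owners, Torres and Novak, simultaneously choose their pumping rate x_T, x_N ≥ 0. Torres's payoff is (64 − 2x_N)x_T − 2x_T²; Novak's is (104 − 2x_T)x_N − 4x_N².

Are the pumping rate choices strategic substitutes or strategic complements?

strategic substitutes

Expanding Torres's payoff: 64x_T − 2x_Nx_T − 2x_T².
∂π/∂x_T = 64 − 2x_N − 4x_T = 0, so x_T = 16 − 0.5x_N.
The best-response slope dx_T/dx_N = −0.5 < 0: the reaction function is downward-sloping, so the choices are strategic substitutes.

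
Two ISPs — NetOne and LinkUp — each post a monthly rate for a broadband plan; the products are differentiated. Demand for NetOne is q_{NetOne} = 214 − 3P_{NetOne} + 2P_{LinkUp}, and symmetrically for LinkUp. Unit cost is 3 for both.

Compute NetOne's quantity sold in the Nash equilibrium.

NetOne's profit: π = (P_{NetOne} − 3)(214 − 3P_{NetOne} + 2P_{LinkUp}).
∂π/∂P_{NetOne} = 223 − 6P_{NetOne} + 2P_{LinkUp} = 0 ⇒ P_{NetOne} = 223/6 + (1/3)P_{LinkUp}.
Setting P_{NetOne} = P_{LinkUp} in the reaction function: P_{NetOne} = 223/6 + (1/3)P_{NetOne}, so P_{NetOne} = (223/6) / (2/3) = 55.75.
q_{NetOne} = 214 − 3·55.75 + 2·55.75 = 158.25.

158.25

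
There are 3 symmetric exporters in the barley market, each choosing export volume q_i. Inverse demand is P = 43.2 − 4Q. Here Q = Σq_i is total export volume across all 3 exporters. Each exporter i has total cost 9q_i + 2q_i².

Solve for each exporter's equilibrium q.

A representative exporter's profit is π_i = q_i(43.2 − 4Q) − 9q_i − 2q_i², with Q = q_i + Σ_{j≠i} q_j.
First-order condition: 34.2 − 12q_i − 4Σ_{j≠i} q_j = 0.
In a symmetric equilibrium every exporter chooses the same q, so Σ_{j≠i} q_j = 2q. The condition becomes 34.2 − 20q = 0, giving q = 34.2/20 = 1.71.

1.71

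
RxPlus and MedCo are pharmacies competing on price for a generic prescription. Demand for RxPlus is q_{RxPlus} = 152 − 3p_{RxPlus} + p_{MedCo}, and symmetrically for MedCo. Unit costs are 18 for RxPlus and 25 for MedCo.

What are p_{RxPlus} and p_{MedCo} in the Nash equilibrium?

41.8, 44.8

RxPlus's profit: π = (p_{RxPlus} − 18)(152 − 3p_{RxPlus} + p_{MedCo}).
∂π/∂p_{RxPlus} = 206 − 6p_{RxPlus} + p_{MedCo} = 0 ⇒ p_{RxPlus} = 103/3 + (1/6)p_{MedCo}.
Similarly p_{MedCo} = 227/6 + (1/6)p_{RxPlus}.
Plugging p_{MedCo} into RxPlus's best response: p_{RxPlus} = 103/3 + (1/6)(227/6 + (1/6)p_{RxPlus}) ⇒ (35/36)p_{RxPlus} = 1463/36, so p_{RxPlus} = 41.8.
Then p_{MedCo} = 227/6 + (1/6)·41.8 = 44.8.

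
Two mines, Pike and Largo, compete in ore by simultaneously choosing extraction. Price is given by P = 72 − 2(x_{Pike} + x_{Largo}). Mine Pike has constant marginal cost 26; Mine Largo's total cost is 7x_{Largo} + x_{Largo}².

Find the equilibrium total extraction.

Mine Pike's profit: π = x_{Pike}(72 − 2(x_{Pike} + x_{Largo})) − 26x_{Pike}.
∂π/∂x_{Pike} = 46 − 4x_{Pike} − 2x_{Largo} = 0, so x_{Pike} = 11.5 − 0.5x_{Largo}.
For Largo: ∂π/∂x_{Largo} = 65 − 6x_{Largo} − 2x_{Pike} = 0 ⇒ x_{Largo} = 65/6 − (1/3)x_{Pike}.
Solving the two reaction functions simultaneously: (1 − (−0.5)(−1/3))x_{Pike} = 11.5 − 0.5·(65/6), so (5/6)x_{Pike} = 73/12 and x_{Pike} = 7.3.
Then x_{Largo} = 65/6 − (1/3)·7.3 = 8.4.
Total extraction: 7.3 + 8.4 = 15.7.

15.7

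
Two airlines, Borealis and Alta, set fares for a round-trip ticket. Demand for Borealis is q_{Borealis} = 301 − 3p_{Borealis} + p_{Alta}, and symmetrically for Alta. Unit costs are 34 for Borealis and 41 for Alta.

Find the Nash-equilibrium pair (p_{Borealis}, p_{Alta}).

Borealis's profit: π = (p_{Borealis} − 34)(301 − 3p_{Borealis} + p_{Alta}).
∂π/∂p_{Borealis} = 403 − 6p_{Borealis} + p_{Alta} = 0 ⇒ p_{Borealis} = 403/6 + (1/6)p_{Alta}.
Similarly p_{Alta} = 212/3 + (1/6)p_{Borealis}.
Solving the two reaction functions simultaneously: (1 − (1/6)(1/6))p_{Borealis} = 403/6 + (1/6)·(212/3), so (35/36)p_{Borealis} = 1421/18 and p_{Borealis} = 81.2.
Then p_{Alta} = 212/3 + (1/6)·81.2 = 84.2.

81.2, 84.2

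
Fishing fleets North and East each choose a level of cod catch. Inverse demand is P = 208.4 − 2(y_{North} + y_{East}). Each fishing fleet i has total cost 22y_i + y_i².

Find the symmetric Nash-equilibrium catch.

23.3

Fishing fleet North's profit: π = y_{North}(208.4 − 2(y_{North} + y_{East})) − 22y_{North} − y_{North}².
∂π/∂y_{North} = 186.4 − 6y_{North} − 2y_{East} = 0, so y_{North} = 466/15 − (1/3)y_{East}.
Setting y_{North} = y_{East} in the reaction function: y_{North} = 466/15 − (1/3)y_{North}, so y_{North} = (466/15) / (4/3) = 23.3.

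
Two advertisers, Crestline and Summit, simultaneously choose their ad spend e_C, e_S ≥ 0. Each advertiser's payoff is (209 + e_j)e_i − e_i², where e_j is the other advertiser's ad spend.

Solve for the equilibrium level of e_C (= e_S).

Crestline's payoff is (209 + e_S)e_C − e_C².
∂π/∂e_C = 209 + e_S − 2e_C = 0, so e_C = 104.5 + 0.5e_S.
By symmetry e_S = e_C; substituting into the reaction function, 0.5e_C = 104.5 and e_C = 209.

209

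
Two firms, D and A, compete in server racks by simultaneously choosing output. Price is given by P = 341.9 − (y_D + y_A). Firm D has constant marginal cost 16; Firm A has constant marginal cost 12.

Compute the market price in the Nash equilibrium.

123.3

Firm D's profit: π = y_D(341.9 − (y_D + y_A)) − 16y_D.
∂π/∂y_D = 325.9 − 2y_D − y_A = 0, so y_D = 162.95 − 0.5y_A.
By the same steps for A: y_A = 164.95 − 0.5y_D.
Substituting the second reaction function into the first: y_D = 162.95 − 0.5(164.95 − 0.5y_D), which gives 0.75y_D = 80.475 ⇒ y_D = 107.3.
Then y_A = 164.95 − 0.5·107.3 = 111.3.
Equilibrium price: P = 341.9 − 218.6 = 123.3.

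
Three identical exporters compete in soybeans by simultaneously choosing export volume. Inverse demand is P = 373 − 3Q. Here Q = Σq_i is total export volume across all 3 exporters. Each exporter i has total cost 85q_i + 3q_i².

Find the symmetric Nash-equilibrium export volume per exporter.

16

A representative exporter's profit is π_i = q_i(373 − 3Q) − 85q_i − 3q_i², with Q = q_i + Σ_{j≠i} q_j.
First-order condition: 288 − 12q_i − 3Σ_{j≠i} q_j = 0.
Imposing symmetry (q_j = q for all j) turns Σ_{j≠i} q_j into 2q, so 288 = 18q and q = 16.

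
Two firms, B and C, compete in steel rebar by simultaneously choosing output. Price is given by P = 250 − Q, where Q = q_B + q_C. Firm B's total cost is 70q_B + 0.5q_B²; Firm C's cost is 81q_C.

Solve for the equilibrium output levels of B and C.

Firm B's profit: π = q_B(250 − (q_B + q_C)) − 70q_B − 0.5q_B².
∂π/∂q_B = 180 − 3q_B − q_C = 0, so q_B = 60 − (1/3)q_C.
For C: ∂π/∂q_C = 169 − 2q_C − q_B = 0 ⇒ q_C = 84.5 − 0.5q_B.
Solving the two reaction functions simultaneously: (1 − (−1/3)(−0.5))q_B = 60 − (1/3)·84.5, so (5/6)q_B = 191/6 and q_B = 38.2.
Then q_C = 84.5 − 0.5·38.2 = 65.4.

38.2, 65.4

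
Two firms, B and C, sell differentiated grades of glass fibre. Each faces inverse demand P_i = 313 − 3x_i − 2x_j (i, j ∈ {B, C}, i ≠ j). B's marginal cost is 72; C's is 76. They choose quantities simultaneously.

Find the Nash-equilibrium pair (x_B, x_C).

Firm B's profit: π = x_B(313 − 3x_B − 2x_C) − 72x_B.
∂π/∂x_B = 241 − 6x_B − 2x_C = 0 ⇒ x_B = 241/6 − (1/3)x_C.
Similarly x_C = 39.5 − (1/3)x_B.
Plugging x_C into B's best response: x_B = 241/6 − (1/3)(39.5 − (1/3)x_B) ⇒ (8/9)x_B = 27, so x_B = 30.375.
Then x_C = 39.5 − (1/3)·30.375 = 29.375.

30.375, 29.375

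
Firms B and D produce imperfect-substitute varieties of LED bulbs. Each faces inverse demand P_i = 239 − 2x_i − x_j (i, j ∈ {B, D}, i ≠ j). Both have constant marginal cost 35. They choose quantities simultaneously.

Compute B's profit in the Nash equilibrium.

Firm B's profit: π = x_B(239 − 2x_B − x_D) − 35x_B.
∂π/∂x_B = 204 − 4x_B − x_D = 0 ⇒ x_B = 51 − 0.25x_D.
The game is symmetric, so in equilibrium x_D = x_B: the reaction function gives 1.25x_B = 51, hence x_B = 40.8.
P_B = 239 − 2·40.8 − 40.8 = 116.6.
Profit = (116.6 − 35)·40.8 = 3329.28.

3329.28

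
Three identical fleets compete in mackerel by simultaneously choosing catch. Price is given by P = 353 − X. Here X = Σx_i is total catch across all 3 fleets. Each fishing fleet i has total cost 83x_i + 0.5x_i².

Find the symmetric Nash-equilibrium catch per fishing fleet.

A representative fishing fleet's profit is π_i = x_i(353 − X) − 83x_i − 0.5x_i², with X = x_i + Σ_{j≠i} x_j.
First-order condition: 270 − 3x_i − Σ_{j≠i} x_j = 0.
In a symmetric equilibrium every fishing fleet chooses the same x, so Σ_{j≠i} x_j = 2x. The condition becomes 270 − 5x = 0, giving x = 270/5 = 54.

54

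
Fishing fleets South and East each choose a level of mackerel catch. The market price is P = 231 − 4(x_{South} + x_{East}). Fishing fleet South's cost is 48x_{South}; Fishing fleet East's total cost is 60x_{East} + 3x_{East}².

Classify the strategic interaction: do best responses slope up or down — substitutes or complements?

Fishing fleet South's profit: π = x_{South}(231 − 4(x_{South} + x_{East})) − 48x_{South}.
∂π/∂x_{South} = 183 − 8x_{South} − 4x_{East} = 0, so x_{South} = 22.875 − 0.5x_{East}.
The best-response slope dx_{South}/dx_{East} = −0.5 < 0: the reaction function is downward-sloping, so the choices are strategic substitutes.

strategic substitutes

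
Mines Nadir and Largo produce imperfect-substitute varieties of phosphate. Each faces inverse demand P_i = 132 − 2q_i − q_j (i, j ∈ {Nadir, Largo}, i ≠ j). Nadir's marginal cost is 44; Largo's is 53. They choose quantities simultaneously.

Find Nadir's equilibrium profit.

662.48

Mine Nadir's profit: π = q_{Nadir}(132 − 2q_{Nadir} − q_{Largo}) − 44q_{Nadir}.
∂π/∂q_{Nadir} = 88 − 4q_{Nadir} − q_{Largo} = 0 ⇒ q_{Nadir} = 22 − 0.25q_{Largo}.
Similarly q_{Largo} = 19.75 − 0.25q_{Nadir}.
Solving the two reaction functions simultaneously: (1 − (−0.25)(−0.25))q_{Nadir} = 22 − 0.25·19.75, so 0.9375q_{Nadir} = 17.0625 and q_{Nadir} = 18.2.
Then q_{Largo} = 19.75 − 0.25·18.2 = 15.2.
P_{Nadir} = 132 − 2·18.2 − 15.2 = 80.4.
Profit = (80.4 − 44)·18.2 = 662.48.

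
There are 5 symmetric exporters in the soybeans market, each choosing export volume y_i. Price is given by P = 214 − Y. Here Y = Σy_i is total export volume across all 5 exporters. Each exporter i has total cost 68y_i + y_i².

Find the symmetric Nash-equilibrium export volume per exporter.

A representative exporter's profit is π_i = y_i(214 − Y) − 68y_i − y_i², with Y = y_i + Σ_{j≠i} y_j.
First-order condition: 146 − 4y_i − Σ_{j≠i} y_j = 0.
Imposing symmetry (y_j = y for all j) turns Σ_{j≠i} y_j into 4y, so 146 = 8y and y = 18.25.

18.25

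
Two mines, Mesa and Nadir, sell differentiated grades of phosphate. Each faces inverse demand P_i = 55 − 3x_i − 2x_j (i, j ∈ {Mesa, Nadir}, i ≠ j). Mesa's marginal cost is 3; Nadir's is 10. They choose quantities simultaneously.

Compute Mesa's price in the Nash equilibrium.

23.8125

Mine Mesa's profit: π = x_{Mesa}(55 − 3x_{Mesa} − 2x_{Nadir}) − 3x_{Mesa}.
∂π/∂x_{Mesa} = 52 − 6x_{Mesa} − 2x_{Nadir} = 0 ⇒ x_{Mesa} = 26/3 − (1/3)x_{Nadir}.
Similarly x_{Nadir} = 7.5 − (1/3)x_{Mesa}.
Substituting the second reaction function into the first: x_{Mesa} = 26/3 − (1/3)(7.5 − (1/3)x_{Mesa}), which gives (8/9)x_{Mesa} = 37/6 ⇒ x_{Mesa} = 6.9375.
Then x_{Nadir} = 7.5 − (1/3)·6.9375 = 5.1875.
P_{Mesa} = 55 − 3·6.9375 − 2·5.1875 = 23.8125.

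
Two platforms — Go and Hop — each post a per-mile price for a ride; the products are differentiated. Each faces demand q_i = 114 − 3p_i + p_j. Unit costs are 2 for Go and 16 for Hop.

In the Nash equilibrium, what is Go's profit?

1614.72

Go's profit: π = (p_{Go} − 2)(114 − 3p_{Go} + p_{Hop}).
∂π/∂p_{Go} = 120 − 6p_{Go} + p_{Hop} = 0 ⇒ p_{Go} = 20 + (1/6)p_{Hop}.
Similarly p_{Hop} = 27 + (1/6)p_{Go}.
Solving the two reaction functions simultaneously: (1 − (1/6)(1/6))p_{Go} = 20 + (1/6)·27, so (35/36)p_{Go} = 24.5 and p_{Go} = 25.2.
Then p_{Hop} = 27 + (1/6)·25.2 = 31.2.
q_{Go} = 114 − 3·25.2 + 31.2 = 69.6.
Profit = (25.2 − 2)·69.6 = 1614.72.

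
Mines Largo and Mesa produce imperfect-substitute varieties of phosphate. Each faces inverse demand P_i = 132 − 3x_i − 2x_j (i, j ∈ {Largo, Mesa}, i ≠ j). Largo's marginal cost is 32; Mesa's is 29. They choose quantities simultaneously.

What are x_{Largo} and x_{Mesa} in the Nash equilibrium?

Mine Largo's profit: π = x_{Largo}(132 − 3x_{Largo} − 2x_{Mesa}) − 32x_{Largo}.
∂π/∂x_{Largo} = 100 − 6x_{Largo} − 2x_{Mesa} = 0 ⇒ x_{Largo} = 50/3 − (1/3)x_{Mesa}.
Similarly x_{Mesa} = 103/6 − (1/3)x_{Largo}.
Substituting the second reaction function into the first: x_{Largo} = 50/3 − (1/3)(103/6 − (1/3)x_{Largo}), which gives (8/9)x_{Largo} = 197/18 ⇒ x_{Largo} = 12.3125.
Then x_{Mesa} = 103/6 − (1/3)·12.3125 = 13.0625.

12.3125, 13.0625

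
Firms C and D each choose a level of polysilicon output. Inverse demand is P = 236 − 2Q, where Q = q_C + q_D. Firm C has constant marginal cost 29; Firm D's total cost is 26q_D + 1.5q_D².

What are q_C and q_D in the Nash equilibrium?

Firm C's profit: π = q_C(236 − 2(q_C + q_D)) − 29q_C.
∂π/∂q_C = 207 − 4q_C − 2q_D = 0, so q_C = 51.75 − 0.5q_D.
For D: ∂π/∂q_D = 210 − 7q_D − 2q_C = 0 ⇒ q_D = 30 − (2/7)q_C.
Solving the two reaction functions simultaneously: (1 − (−0.5)(−2/7))q_C = 51.75 − 0.5·30, so (6/7)q_C = 36.75 and q_C = 42.875.
Then q_D = 30 − (2/7)·42.875 = 17.75.

42.875, 17.75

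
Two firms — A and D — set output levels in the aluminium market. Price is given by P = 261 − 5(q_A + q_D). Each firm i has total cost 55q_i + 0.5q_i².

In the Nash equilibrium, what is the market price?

132.25

Firm A's profit: π = q_A(261 − 5(q_A + q_D)) − 55q_A − 0.5q_A².
∂π/∂q_A = 206 − 11q_A − 5q_D = 0, so q_A = 206/11 − (5/11)q_D.
By symmetry q_D = q_A; substituting into the reaction function, (16/11)q_A = 206/11 and q_A = 12.875.
Equilibrium price: P = 261 − 5·25.75 = 132.25.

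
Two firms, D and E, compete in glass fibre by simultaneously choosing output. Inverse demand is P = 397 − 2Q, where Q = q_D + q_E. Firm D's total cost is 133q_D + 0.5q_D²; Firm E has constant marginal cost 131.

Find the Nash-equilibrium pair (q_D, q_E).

32.75, 50.125

Firm D's profit: π = q_D(397 − 2(q_D + q_E)) − 133q_D − 0.5q_D².
∂π/∂q_D = 264 − 5q_D − 2q_E = 0, so q_D = 52.8 − 0.4q_E.
For E: ∂π/∂q_E = 266 − 4q_E − 2q_D = 0 ⇒ q_E = 66.5 − 0.5q_D.
Substituting the second reaction function into the first: q_D = 52.8 − 0.4(66.5 − 0.5q_D), which gives 0.8q_D = 26.2 ⇒ q_D = 32.75.
Then q_E = 66.5 − 0.5·32.75 = 50.125.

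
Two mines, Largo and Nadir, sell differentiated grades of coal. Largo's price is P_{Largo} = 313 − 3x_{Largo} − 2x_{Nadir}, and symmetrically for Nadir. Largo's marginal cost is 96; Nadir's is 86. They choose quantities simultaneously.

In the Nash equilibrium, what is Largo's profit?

2106.75

Mine Largo's profit: π = x_{Largo}(313 − 3x_{Largo} − 2x_{Nadir}) − 96x_{Largo}.
∂π/∂x_{Largo} = 217 − 6x_{Largo} − 2x_{Nadir} = 0 ⇒ x_{Largo} = 217/6 − (1/3)x_{Nadir}.
Similarly x_{Nadir} = 227/6 − (1/3)x_{Largo}.
Solving the two reaction functions simultaneously: (1 − (−1/3)(−1/3))x_{Largo} = 217/6 − (1/3)·(227/6), so (8/9)x_{Largo} = 212/9 and x_{Largo} = 26.5.
Then x_{Nadir} = 227/6 − (1/3)·26.5 = 29.
P_{Largo} = 313 − 3·26.5 − 2·29 = 175.5.
Profit = (175.5 − 96)·26.5 = 2106.75.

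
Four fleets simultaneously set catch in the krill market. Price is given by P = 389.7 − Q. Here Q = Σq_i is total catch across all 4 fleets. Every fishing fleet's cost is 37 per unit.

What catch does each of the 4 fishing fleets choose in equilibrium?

70.54

A representative fishing fleet's profit is π_i = q_i(389.7 − Q) − 37q_i, with Q = q_i + Σ_{j≠i} q_j.
First-order condition: 352.7 − 2q_i − Σ_{j≠i} q_j = 0.
Imposing symmetry (q_j = q for all j) turns Σ_{j≠i} q_j into 3q, so 352.7 = 5q and q = 70.54.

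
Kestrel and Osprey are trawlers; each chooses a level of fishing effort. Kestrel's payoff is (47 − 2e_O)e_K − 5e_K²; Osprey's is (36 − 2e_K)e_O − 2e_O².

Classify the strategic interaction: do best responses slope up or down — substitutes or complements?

Expanding Kestrel's payoff: 47e_K − 2e_Oe_K − 5e_K².
∂π/∂e_K = 47 − 2e_O − 10e_K = 0, so e_K = 4.7 − 0.2e_O.
The best-response slope de_K/de_O = −0.2 < 0: the reaction function is downward-sloping, so the choices are strategic substitutes.

strategic substitutes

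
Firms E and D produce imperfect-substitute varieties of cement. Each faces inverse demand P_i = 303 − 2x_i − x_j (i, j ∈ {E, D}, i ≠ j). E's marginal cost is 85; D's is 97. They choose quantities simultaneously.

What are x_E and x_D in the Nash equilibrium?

Firm E's profit: π = x_E(303 − 2x_E − x_D) − 85x_E.
∂π/∂x_E = 218 − 4x_E − x_D = 0 ⇒ x_E = 54.5 − 0.25x_D.
Similarly x_D = 51.5 − 0.25x_E.
Substituting the second reaction function into the first: x_E = 54.5 − 0.25(51.5 − 0.25x_E), which gives 0.9375x_E = 41.625 ⇒ x_E = 44.4.
Then x_D = 51.5 − 0.25·44.4 = 40.4.

44.4, 40.4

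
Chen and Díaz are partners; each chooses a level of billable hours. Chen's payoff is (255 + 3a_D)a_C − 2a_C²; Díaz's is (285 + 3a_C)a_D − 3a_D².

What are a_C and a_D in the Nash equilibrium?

159, 127

Expanding Chen's payoff: 255a_C + 3a_Da_C − 2a_C².
∂π/∂a_C = 255 + 3a_D − 4a_C = 0, so a_C = 63.75 + 0.75a_D.
Likewise for Díaz: a_D = 47.5 + 0.5a_C.
Plugging a_D into Chen's best response: a_C = 63.75 + 0.75(47.5 + 0.5a_C) ⇒ 0.625a_C = 99.375, so a_C = 159.
Then a_D = 47.5 + 0.5·159 = 127.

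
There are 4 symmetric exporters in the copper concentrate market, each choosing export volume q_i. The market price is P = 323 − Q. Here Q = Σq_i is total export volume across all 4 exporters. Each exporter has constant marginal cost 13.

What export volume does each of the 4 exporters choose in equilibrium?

A representative exporter's profit is π_i = q_i(323 − Q) − 13q_i, with Q = q_i + Σ_{j≠i} q_j.
First-order condition: 310 − 2q_i − Σ_{j≠i} q_j = 0.
With identical exporters, set every q_j = q: then 310 − 2q − 3q = 0, i.e. q = 310/5 = 62.

62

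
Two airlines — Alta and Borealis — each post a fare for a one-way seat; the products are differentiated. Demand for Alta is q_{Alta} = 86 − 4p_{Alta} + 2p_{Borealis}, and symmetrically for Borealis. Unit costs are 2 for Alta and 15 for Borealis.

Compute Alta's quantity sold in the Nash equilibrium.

61.6

Alta's profit: π = (p_{Alta} − 2)(86 − 4p_{Alta} + 2p_{Borealis}).
∂π/∂p_{Alta} = 94 − 8p_{Alta} + 2p_{Borealis} = 0 ⇒ p_{Alta} = 11.75 + 0.25p_{Borealis}.
Similarly p_{Borealis} = 18.25 + 0.25p_{Alta}.
Solving the two reaction functions simultaneously: (1 − (0.25)(0.25))p_{Alta} = 11.75 + 0.25·18.25, so 0.9375p_{Alta} = 16.3125 and p_{Alta} = 17.4.
Then p_{Borealis} = 18.25 + 0.25·17.4 = 22.6.
q_{Alta} = 86 − 4·17.4 + 2·22.6 = 61.6.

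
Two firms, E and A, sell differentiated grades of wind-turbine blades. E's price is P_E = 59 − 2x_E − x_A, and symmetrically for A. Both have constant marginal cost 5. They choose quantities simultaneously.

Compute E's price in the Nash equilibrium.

Firm E's profit: π = x_E(59 − 2x_E − x_A) − 5x_E.
∂π/∂x_E = 54 − 4x_E − x_A = 0 ⇒ x_E = 13.5 − 0.25x_A.
Setting x_E = x_A in the reaction function: x_E = 13.5 − 0.25x_E, so x_E = 13.5 / 1.25 = 10.8.
P_E = 59 − 2·10.8 − 10.8 = 26.6.

26.6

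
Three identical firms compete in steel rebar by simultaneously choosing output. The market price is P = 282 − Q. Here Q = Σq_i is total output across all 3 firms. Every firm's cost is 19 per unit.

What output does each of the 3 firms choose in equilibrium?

65.75

A representative firm's profit is π_i = q_i(282 − Q) − 19q_i, with Q = q_i + Σ_{j≠i} q_j.
First-order condition: 263 − 2q_i − Σ_{j≠i} q_j = 0.
With identical firms, set every q_j = q: then 263 − 2q − 2q = 0, i.e. q = 263/4 = 65.75.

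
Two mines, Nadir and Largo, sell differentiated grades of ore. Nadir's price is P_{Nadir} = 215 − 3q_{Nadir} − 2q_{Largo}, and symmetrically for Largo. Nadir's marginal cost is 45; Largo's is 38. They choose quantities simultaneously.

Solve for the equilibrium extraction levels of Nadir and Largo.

20.8125, 22.5625

Mine Nadir's profit: π = q_{Nadir}(215 − 3q_{Nadir} − 2q_{Largo}) − 45q_{Nadir}.
∂π/∂q_{Nadir} = 170 − 6q_{Nadir} − 2q_{Largo} = 0 ⇒ q_{Nadir} = 85/3 − (1/3)q_{Largo}.
Similarly q_{Largo} = 29.5 − (1/3)q_{Nadir}.
Substituting the second reaction function into the first: q_{Nadir} = 85/3 − (1/3)(29.5 − (1/3)q_{Nadir}), which gives (8/9)q_{Nadir} = 18.5 ⇒ q_{Nadir} = 20.8125.
Then q_{Largo} = 29.5 − (1/3)·20.8125 = 22.5625.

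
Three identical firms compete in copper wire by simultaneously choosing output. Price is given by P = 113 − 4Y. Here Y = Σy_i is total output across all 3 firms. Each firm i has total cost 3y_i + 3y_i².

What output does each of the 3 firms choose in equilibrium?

5

A representative firm's profit is π_i = y_i(113 − 4Y) − 3y_i − 3y_i², with Y = y_i + Σ_{j≠i} y_j.
First-order condition: 110 − 14y_i − 4Σ_{j≠i} y_j = 0.
In a symmetric equilibrium every firm chooses the same y, so Σ_{j≠i} y_j = 2y. The condition becomes 110 − 22y = 0, giving y = 110/22 = 5.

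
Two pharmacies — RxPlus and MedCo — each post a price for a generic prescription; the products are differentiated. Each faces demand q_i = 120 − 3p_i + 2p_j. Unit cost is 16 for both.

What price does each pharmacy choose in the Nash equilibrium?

42

RxPlus's profit: π = (p_{RxPlus} − 16)(120 − 3p_{RxPlus} + 2p_{MedCo}).
∂π/∂p_{RxPlus} = 168 − 6p_{RxPlus} + 2p_{MedCo} = 0 ⇒ p_{RxPlus} = 28 + (1/3)p_{MedCo}.
The game is symmetric, so in equilibrium p_{MedCo} = p_{RxPlus}: the reaction function gives (2/3)p_{RxPlus} = 28, hence p_{RxPlus} = 42.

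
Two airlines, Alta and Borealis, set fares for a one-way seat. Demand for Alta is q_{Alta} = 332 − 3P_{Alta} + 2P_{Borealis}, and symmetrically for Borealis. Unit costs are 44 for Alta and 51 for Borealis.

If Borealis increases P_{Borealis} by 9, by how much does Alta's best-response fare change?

Alta's profit: π = (P_{Alta} − 44)(332 − 3P_{Alta} + 2P_{Borealis}).
∂π/∂P_{Alta} = 464 − 6P_{Alta} + 2P_{Borealis} = 0 ⇒ P_{Alta} = 232/3 + (1/3)P_{Borealis}.
The reaction-function slope is 1/3, so a 9-unit rise in P_{Borealis} moves P_{Alta} by 1/3 × 9 = 3. Alta's best response rises — the actions are strategic complements.

3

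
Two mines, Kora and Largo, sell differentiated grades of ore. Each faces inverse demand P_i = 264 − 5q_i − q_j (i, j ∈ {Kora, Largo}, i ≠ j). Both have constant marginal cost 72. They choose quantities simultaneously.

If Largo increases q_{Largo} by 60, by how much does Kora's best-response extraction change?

Mine Kora's profit: π = q_{Kora}(264 − 5q_{Kora} − q_{Largo}) − 72q_{Kora}.
∂π/∂q_{Kora} = 192 − 10q_{Kora} − q_{Largo} = 0 ⇒ q_{Kora} = 19.2 − 0.1q_{Largo}.
The reaction-function slope is −0.1, so a 60-unit rise in q_{Largo} moves q_{Kora} by −0.1 × 60 = −6. Kora's best response falls — the actions are strategic substitutes.

-6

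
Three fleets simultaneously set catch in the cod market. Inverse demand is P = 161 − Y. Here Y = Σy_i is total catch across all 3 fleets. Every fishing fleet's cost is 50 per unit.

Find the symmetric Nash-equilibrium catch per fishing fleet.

27.75

A representative fishing fleet's profit is π_i = y_i(161 − Y) − 50y_i, with Y = y_i + Σ_{j≠i} y_j.
First-order condition: 111 − 2y_i − Σ_{j≠i} y_j = 0.
Imposing symmetry (y_j = y for all j) turns Σ_{j≠i} y_j into 2y, so 111 = 4y and y = 27.75.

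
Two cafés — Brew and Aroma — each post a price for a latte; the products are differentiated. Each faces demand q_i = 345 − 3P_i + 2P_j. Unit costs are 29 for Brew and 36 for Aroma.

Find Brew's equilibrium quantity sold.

Brew's profit: π = (P_{Brew} − 29)(345 − 3P_{Brew} + 2P_{Aroma}).
∂π/∂P_{Brew} = 432 − 6P_{Brew} + 2P_{Aroma} = 0 ⇒ P_{Brew} = 72 + (1/3)P_{Aroma}.
Similarly P_{Aroma} = 75.5 + (1/3)P_{Brew}.
Substituting the second reaction function into the first: P_{Brew} = 72 + (1/3)(75.5 + (1/3)P_{Brew}), which gives (8/9)P_{Brew} = 583/6 ⇒ P_{Brew} = 109.3125.
Then P_{Aroma} = 75.5 + (1/3)·109.3125 = 111.9375.
q_{Brew} = 345 − 3·109.3125 + 2·111.9375 = 240.9375.

240.9375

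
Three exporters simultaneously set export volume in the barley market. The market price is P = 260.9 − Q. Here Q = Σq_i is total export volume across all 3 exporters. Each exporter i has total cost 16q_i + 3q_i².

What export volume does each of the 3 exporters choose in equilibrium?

24.49

A representative exporter's profit is π_i = q_i(260.9 − Q) − 16q_i − 3q_i², with Q = q_i + Σ_{j≠i} q_j.
First-order condition: 244.9 − 8q_i − Σ_{j≠i} q_j = 0.
With identical exporters, set every q_j = q: then 244.9 − 8q − 2q = 0, i.e. q = 244.9/10 = 24.49.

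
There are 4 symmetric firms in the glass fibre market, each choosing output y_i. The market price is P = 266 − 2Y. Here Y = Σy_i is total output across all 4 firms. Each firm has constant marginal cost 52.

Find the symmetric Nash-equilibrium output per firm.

A representative firm's profit is π_i = y_i(266 − 2Y) − 52y_i, with Y = y_i + Σ_{j≠i} y_j.
First-order condition: 214 − 4y_i − 2Σ_{j≠i} y_j = 0.
In a symmetric equilibrium every firm chooses the same y, so Σ_{j≠i} y_j = 3y. The condition becomes 214 − 10y = 0, giving y = 214/10 = 21.4.

21.4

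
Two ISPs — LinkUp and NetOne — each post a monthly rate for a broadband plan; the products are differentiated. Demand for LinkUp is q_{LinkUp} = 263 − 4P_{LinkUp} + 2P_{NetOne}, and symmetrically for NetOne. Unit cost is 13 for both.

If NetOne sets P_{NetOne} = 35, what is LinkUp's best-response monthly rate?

48.125

LinkUp's profit: π = (P_{LinkUp} − 13)(263 − 4P_{LinkUp} + 2P_{NetOne}).
∂π/∂P_{LinkUp} = 315 − 8P_{LinkUp} + 2P_{NetOne} = 0 ⇒ P_{LinkUp} = 39.375 + 0.25P_{NetOne}.
At P_{NetOne} = 35: P_{LinkUp} = 39.375 + 0.25·35 = 48.125.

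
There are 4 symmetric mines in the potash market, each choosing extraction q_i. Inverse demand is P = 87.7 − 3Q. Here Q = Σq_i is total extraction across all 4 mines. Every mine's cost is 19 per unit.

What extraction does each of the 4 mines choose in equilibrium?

A representative mine's profit is π_i = q_i(87.7 − 3Q) − 19q_i, with Q = q_i + Σ_{j≠i} q_j.
First-order condition: 68.7 − 6q_i − 3Σ_{j≠i} q_j = 0.
With identical mines, set every q_j = q: then 68.7 − 6q − 9q = 0, i.e. q = 68.7/15 = 4.58.

4.58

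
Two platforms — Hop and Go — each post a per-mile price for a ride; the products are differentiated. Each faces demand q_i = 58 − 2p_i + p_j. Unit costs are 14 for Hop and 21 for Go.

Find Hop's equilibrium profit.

486.72

Hop's profit: π = (p_{Hop} − 14)(58 − 2p_{Hop} + p_{Go}).
∂π/∂p_{Hop} = 86 − 4p_{Hop} + p_{Go} = 0 ⇒ p_{Hop} = 21.5 + 0.25p_{Go}.
Similarly p_{Go} = 25 + 0.25p_{Hop}.
Plugging p_{Go} into Hop's best response: p_{Hop} = 21.5 + 0.25(25 + 0.25p_{Hop}) ⇒ 0.9375p_{Hop} = 27.75, so p_{Hop} = 29.6.
Then p_{Go} = 25 + 0.25·29.6 = 32.4.
q_{Hop} = 58 − 2·29.6 + 32.4 = 31.2.
Profit = (29.6 − 14)·31.2 = 486.72.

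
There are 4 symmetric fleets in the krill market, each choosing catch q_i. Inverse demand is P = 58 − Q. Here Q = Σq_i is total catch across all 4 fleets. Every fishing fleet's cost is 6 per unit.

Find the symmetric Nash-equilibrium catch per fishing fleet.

10.4

A representative fishing fleet's profit is π_i = q_i(58 − Q) − 6q_i, with Q = q_i + Σ_{j≠i} q_j.
First-order condition: 52 − 2q_i − Σ_{j≠i} q_j = 0.
Imposing symmetry (q_j = q for all j) turns Σ_{j≠i} q_j into 3q, so 52 = 5q and q = 10.4.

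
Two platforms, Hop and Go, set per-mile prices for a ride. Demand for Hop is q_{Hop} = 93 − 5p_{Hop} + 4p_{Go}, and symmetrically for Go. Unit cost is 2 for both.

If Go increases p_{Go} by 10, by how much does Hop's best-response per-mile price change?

4

Hop's profit: π = (p_{Hop} − 2)(93 − 5p_{Hop} + 4p_{Go}).
∂π/∂p_{Hop} = 103 − 10p_{Hop} + 4p_{Go} = 0 ⇒ p_{Hop} = 10.3 + 0.4p_{Go}.
The reaction-function slope is 0.4, so a 10-unit rise in p_{Go} moves p_{Hop} by 0.4 × 10 = 4. Hop's best response rises — the actions are strategic complements.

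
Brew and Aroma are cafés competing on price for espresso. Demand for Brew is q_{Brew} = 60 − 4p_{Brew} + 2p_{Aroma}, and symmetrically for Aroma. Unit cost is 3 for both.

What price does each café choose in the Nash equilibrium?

12

Brew's profit: π = (p_{Brew} − 3)(60 − 4p_{Brew} + 2p_{Aroma}).
∂π/∂p_{Brew} = 72 − 8p_{Brew} + 2p_{Aroma} = 0 ⇒ p_{Brew} = 9 + 0.25p_{Aroma}.
By symmetry p_{Aroma} = p_{Brew}; substituting into the reaction function, 0.75p_{Brew} = 9 and p_{Brew} = 12.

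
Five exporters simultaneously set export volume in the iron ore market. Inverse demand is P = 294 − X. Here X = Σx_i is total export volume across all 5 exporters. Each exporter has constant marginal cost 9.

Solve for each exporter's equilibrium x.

A representative exporter's profit is π_i = x_i(294 − X) − 9x_i, with X = x_i + Σ_{j≠i} x_j.
First-order condition: 285 − 2x_i − Σ_{j≠i} x_j = 0.
Imposing symmetry (x_j = x for all j) turns Σ_{j≠i} x_j into 4x, so 285 = 6x and x = 47.5.

47.5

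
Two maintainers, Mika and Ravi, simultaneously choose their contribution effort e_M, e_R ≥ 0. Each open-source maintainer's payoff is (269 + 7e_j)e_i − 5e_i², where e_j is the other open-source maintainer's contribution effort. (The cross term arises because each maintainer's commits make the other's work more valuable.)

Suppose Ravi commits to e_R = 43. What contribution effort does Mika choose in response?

57

Mika's payoff is (269 + 7e_R)e_M − 5e_M².
∂π/∂e_M = 269 + 7e_R − 10e_M = 0, so e_M = 26.9 + 0.7e_R.
At e_R = 43: e_M = 26.9 + 0.7·43 = 57.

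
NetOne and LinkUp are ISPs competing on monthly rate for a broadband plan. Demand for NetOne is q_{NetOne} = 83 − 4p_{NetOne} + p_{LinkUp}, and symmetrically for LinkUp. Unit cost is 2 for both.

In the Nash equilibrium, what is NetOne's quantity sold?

44

NetOne's profit: π = (p_{NetOne} − 2)(83 − 4p_{NetOne} + p_{LinkUp}).
∂π/∂p_{NetOne} = 91 − 8p_{NetOne} + p_{LinkUp} = 0 ⇒ p_{NetOne} = 11.375 + 0.125p_{LinkUp}.
Setting p_{NetOne} = p_{LinkUp} in the reaction function: p_{NetOne} = 11.375 + 0.125p_{NetOne}, so p_{NetOne} = 11.375 / 0.875 = 13.
q_{NetOne} = 83 − 4·13 + 13 = 44.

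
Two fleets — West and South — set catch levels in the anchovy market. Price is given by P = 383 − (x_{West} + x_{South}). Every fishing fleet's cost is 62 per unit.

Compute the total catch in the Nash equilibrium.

Fishing fleet West's profit: π = x_{West}(383 − (x_{West} + x_{South})) − 62x_{West}.
∂π/∂x_{West} = 321 − 2x_{West} − x_{South} = 0, so x_{West} = 160.5 − 0.5x_{South}.
The game is symmetric, so in equilibrium x_{South} = x_{West}: the reaction function gives 1.5x_{West} = 160.5, hence x_{West} = 107.
Total catch: 107 + 107 = 214.

214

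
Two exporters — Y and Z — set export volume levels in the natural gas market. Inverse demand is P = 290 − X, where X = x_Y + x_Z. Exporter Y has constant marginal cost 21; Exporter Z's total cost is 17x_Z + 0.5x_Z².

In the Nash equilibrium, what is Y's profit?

11406.24

Exporter Y's profit: π = x_Y(290 − (x_Y + x_Z)) − 21x_Y.
∂π/∂x_Y = 269 − 2x_Y − x_Z = 0, so x_Y = 134.5 − 0.5x_Z.
For Z: ∂π/∂x_Z = 273 − 3x_Z − x_Y = 0 ⇒ x_Z = 91 − (1/3)x_Y.
Plugging x_Z into Y's best response: x_Y = 134.5 − 0.5(91 − (1/3)x_Y) ⇒ (5/6)x_Y = 89, so x_Y = 106.8.
Then x_Z = 91 − (1/3)·106.8 = 55.4.
Price P = 290 − 162.2 = 127.8.
Y's profit: (127.8 − 21)·106.8 = 11406.24.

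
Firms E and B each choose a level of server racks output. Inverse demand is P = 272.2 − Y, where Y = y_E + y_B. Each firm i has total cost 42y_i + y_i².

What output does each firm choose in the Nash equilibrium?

46.04

Firm E's profit: π = y_E(272.2 − (y_E + y_B)) − 42y_E − y_E².
∂π/∂y_E = 230.2 − 4y_E − y_B = 0, so y_E = 57.55 − 0.25y_B.
The game is symmetric, so in equilibrium y_B = y_E: the reaction function gives 1.25y_E = 57.55, hence y_E = 46.04.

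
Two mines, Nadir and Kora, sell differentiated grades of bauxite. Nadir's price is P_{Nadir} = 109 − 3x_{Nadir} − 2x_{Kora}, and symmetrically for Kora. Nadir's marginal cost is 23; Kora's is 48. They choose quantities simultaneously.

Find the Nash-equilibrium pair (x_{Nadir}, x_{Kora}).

Mine Nadir's profit: π = x_{Nadir}(109 − 3x_{Nadir} − 2x_{Kora}) − 23x_{Nadir}.
∂π/∂x_{Nadir} = 86 − 6x_{Nadir} − 2x_{Kora} = 0 ⇒ x_{Nadir} = 43/3 − (1/3)x_{Kora}.
Similarly x_{Kora} = 61/6 − (1/3)x_{Nadir}.
Plugging x_{Kora} into Nadir's best response: x_{Nadir} = 43/3 − (1/3)(61/6 − (1/3)x_{Nadir}) ⇒ (8/9)x_{Nadir} = 197/18, so x_{Nadir} = 12.3125.
Then x_{Kora} = 61/6 − (1/3)·12.3125 = 6.0625.

12.3125, 6.0625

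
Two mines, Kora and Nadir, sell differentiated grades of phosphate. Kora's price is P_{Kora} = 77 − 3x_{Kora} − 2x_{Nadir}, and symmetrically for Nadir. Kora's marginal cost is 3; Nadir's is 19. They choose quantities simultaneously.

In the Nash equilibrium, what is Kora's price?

Mine Kora's profit: π = x_{Kora}(77 − 3x_{Kora} − 2x_{Nadir}) − 3x_{Kora}.
∂π/∂x_{Kora} = 74 − 6x_{Kora} − 2x_{Nadir} = 0 ⇒ x_{Kora} = 37/3 − (1/3)x_{Nadir}.
Similarly x_{Nadir} = 29/3 − (1/3)x_{Kora}.
Solving the two reaction functions simultaneously: (1 − (−1/3)(−1/3))x_{Kora} = 37/3 − (1/3)·(29/3), so (8/9)x_{Kora} = 82/9 and x_{Kora} = 10.25.
Then x_{Nadir} = 29/3 − (1/3)·10.25 = 6.25.
P_{Kora} = 77 − 3·10.25 − 2·6.25 = 33.75.

33.75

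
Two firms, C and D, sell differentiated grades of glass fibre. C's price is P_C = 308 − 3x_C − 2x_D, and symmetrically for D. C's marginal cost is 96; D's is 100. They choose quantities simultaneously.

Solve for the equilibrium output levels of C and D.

26.75, 25.75

Firm C's profit: π = x_C(308 − 3x_C − 2x_D) − 96x_C.
∂π/∂x_C = 212 − 6x_C − 2x_D = 0 ⇒ x_C = 106/3 − (1/3)x_D.
Similarly x_D = 104/3 − (1/3)x_C.
Solving the two reaction functions simultaneously: (1 − (−1/3)(−1/3))x_C = 106/3 − (1/3)·(104/3), so (8/9)x_C = 214/9 and x_C = 26.75.
Then x_D = 104/3 − (1/3)·26.75 = 25.75.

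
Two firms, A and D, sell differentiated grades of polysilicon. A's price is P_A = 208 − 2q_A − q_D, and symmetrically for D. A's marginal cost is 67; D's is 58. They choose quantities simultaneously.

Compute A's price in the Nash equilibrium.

Firm A's profit: π = q_A(208 − 2q_A − q_D) − 67q_A.
∂π/∂q_A = 141 − 4q_A − q_D = 0 ⇒ q_A = 35.25 − 0.25q_D.
Similarly q_D = 37.5 − 0.25q_A.
Substituting the second reaction function into the first: q_A = 35.25 − 0.25(37.5 − 0.25q_A), which gives 0.9375q_A = 25.875 ⇒ q_A = 27.6.
Then q_D = 37.5 − 0.25·27.6 = 30.6.
P_A = 208 − 2·27.6 − 30.6 = 122.2.

122.2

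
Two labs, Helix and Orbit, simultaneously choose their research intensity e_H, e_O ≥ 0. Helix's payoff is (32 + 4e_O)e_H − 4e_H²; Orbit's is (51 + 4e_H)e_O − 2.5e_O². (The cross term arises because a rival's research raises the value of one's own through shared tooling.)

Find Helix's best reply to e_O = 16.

Expanding Helix's payoff: 32e_H + 4e_Oe_H − 4e_H².
∂π/∂e_H = 32 + 4e_O − 8e_H = 0, so e_H = 4 + 0.5e_O.
At e_O = 16: e_H = 4 + 0.5·16 = 12.

12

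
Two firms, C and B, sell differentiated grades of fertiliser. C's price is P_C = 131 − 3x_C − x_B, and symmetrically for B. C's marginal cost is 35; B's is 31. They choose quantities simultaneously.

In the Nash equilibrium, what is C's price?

75.8

Firm C's profit: π = x_C(131 − 3x_C − x_B) − 35x_C.
∂π/∂x_C = 96 − 6x_C − x_B = 0 ⇒ x_C = 16 − (1/6)x_B.
Similarly x_B = 50/3 − (1/6)x_C.
Substituting the second reaction function into the first: x_C = 16 − (1/6)(50/3 − (1/6)x_C), which gives (35/36)x_C = 119/9 ⇒ x_C = 13.6.
Then x_B = 50/3 − (1/6)·13.6 = 14.4.
P_C = 131 − 3·13.6 − 14.4 = 75.8.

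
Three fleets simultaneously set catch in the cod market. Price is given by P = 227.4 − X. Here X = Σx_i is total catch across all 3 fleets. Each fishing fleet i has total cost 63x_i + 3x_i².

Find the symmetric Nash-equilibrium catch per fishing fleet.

A representative fishing fleet's profit is π_i = x_i(227.4 − X) − 63x_i − 3x_i², with X = x_i + Σ_{j≠i} x_j.
First-order condition: 164.4 − 8x_i − Σ_{j≠i} x_j = 0.
Imposing symmetry (x_j = x for all j) turns Σ_{j≠i} x_j into 2x, so 164.4 = 10x and x = 16.44.

16.44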